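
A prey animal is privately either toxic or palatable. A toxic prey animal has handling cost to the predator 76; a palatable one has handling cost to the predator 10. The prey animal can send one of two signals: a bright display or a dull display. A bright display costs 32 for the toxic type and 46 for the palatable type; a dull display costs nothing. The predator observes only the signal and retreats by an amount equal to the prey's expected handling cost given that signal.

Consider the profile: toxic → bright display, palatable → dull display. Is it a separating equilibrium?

No

If types separate, bright display earns payment 76 and dull display earns 10.
Toxic: bright display gives 76 − 32 = 44; dull display gives 10 − 0 = 10. No deviation. ✓
Palatable: dull display gives 10 − 0 = 10; bright display gives 76 − 46 = 30. Would deviate. ✗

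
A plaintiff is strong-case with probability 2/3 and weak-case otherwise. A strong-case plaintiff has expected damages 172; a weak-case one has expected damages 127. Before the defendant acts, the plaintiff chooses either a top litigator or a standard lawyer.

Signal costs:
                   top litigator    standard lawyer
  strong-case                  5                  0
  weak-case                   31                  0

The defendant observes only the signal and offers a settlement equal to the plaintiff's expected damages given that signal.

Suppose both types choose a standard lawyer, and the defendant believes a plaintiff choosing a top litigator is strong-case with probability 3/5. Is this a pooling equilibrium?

Yes

At the pooled signal (standard lawyer) the defendant holds the prior 2/3 and pays 2/3·172 + 1/3·127 = 157. Off-path (top litigator) belief 3/5 gives 3/5·172 + 2/5·127 = 154.
Strong-case: standard lawyer gives 157 − 0 = 157; top litigator gives 154 − 5 = 149. Stays. ✓
Weak-case: standard lawyer gives 157 − 0 = 157; top litigator gives 154 − 31 = 123. Stays. ✓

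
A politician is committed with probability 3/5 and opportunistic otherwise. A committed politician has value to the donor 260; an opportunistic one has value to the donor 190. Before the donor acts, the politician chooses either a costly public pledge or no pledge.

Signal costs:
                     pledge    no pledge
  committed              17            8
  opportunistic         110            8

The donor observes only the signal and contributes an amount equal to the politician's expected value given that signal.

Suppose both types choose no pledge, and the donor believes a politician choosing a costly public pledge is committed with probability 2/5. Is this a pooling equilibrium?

Yes

At the pooled signal (no pledge) the donor holds the prior 3/5 and pays 3/5·260 + 2/5·190 = 232. Off-path (pledge) belief 2/5 gives 2/5·260 + 3/5·190 = 218.
Committed: no pledge gives 232 − 8 = 224; pledge gives 218 − 17 = 201. Stays. ✓
Opportunistic: no pledge gives 232 − 8 = 224; pledge gives 218 − 110 = 108. Stays. ✓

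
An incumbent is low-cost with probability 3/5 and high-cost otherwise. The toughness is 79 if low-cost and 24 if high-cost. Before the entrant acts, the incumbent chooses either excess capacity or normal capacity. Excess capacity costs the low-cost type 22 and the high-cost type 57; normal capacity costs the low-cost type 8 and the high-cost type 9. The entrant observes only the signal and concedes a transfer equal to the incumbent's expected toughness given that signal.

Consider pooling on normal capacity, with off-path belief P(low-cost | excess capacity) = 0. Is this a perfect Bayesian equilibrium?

Yes

On the equilibrium path (normal capacity) the entrant holds the prior 3/5 and pays 3/5·79 + 2/5·24 = 57. Off-path (excess capacity) belief 0 gives 0·79 + 1·24 = 24.
Low-cost: normal capacity gives 57 − 8 = 49; excess capacity gives 24 − 22 = 2. Stays. ✓
High-cost: normal capacity gives 57 − 9 = 48; excess capacity gives 24 − 57 = -33. Stays. ✓
Beliefs are Bayes-consistent on-path and both types best-respond.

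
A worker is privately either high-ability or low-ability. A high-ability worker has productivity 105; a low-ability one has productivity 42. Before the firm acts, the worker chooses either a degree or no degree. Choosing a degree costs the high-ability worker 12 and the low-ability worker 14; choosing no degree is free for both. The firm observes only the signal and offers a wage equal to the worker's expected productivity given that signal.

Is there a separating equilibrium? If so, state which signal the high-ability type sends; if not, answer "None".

Try high-ability → degree, low-ability → no degree:
  If types separate, degree earns payment 105 and no degree earns 42.
  High-ability: degree gives 105 − 12 = 93; no degree gives 42 − 0 = 42. No deviation. ✓
  Low-ability: no degree gives 42 − 0 = 42; degree gives 105 − 14 = 91. Would deviate. ✗
Try high-ability → no degree, low-ability → degree:
  If types separate, no degree earns payment 105 and degree earns 42.
  High-ability: no degree gives 105 − 0 = 105; degree gives 42 − 12 = 30. No deviation. ✓
  Low-ability: degree gives 42 − 14 = 28; no degree gives 105 − 0 = 105. Would deviate. ✗
Neither assignment is incentive-compatible.

None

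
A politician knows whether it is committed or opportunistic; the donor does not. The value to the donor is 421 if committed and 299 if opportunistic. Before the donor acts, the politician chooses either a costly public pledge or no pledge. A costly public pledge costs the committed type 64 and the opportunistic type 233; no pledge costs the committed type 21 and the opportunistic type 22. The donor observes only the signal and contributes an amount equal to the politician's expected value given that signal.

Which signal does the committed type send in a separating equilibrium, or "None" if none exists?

Try committed → pledge, opportunistic → no pledge:
  If types separate, pledge earns payment 421 and no pledge earns 299.
  Committed: pledge gives 421 − 64 = 357; no pledge gives 299 − 21 = 278. No deviation. ✓
  Opportunistic: no pledge gives 299 − 22 = 277; pledge gives 421 − 233 = 188. No deviation. ✓
Both hold — the committed type sends pledge.

pledge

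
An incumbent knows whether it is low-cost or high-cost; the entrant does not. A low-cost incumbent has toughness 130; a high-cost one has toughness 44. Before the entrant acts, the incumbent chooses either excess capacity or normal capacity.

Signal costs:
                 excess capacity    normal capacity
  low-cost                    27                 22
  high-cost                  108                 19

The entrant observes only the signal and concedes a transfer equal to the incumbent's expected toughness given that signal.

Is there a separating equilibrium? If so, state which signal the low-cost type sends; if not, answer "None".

Try low-cost → excess capacity, high-cost → normal capacity:
  If types separate, excess capacity earns payment 130 and normal capacity earns 44.
  Low-cost: excess capacity gives 130 − 27 = 103; normal capacity gives 44 − 22 = 22. No deviation. ✓
  High-cost: normal capacity gives 44 − 19 = 25; excess capacity gives 130 − 108 = 22. No deviation. ✓
Both hold — the low-cost type sends excess capacity.

excess capacity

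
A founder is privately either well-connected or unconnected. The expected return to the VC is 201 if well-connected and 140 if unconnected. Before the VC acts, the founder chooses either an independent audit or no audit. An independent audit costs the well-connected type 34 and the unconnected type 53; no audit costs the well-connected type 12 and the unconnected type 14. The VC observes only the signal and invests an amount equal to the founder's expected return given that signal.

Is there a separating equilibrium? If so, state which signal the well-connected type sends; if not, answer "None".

None

Try well-connected → audit, unconnected → no audit:
  If types separate, audit earns payment 201 and no audit earns 140.
  Well-connected: audit gives 201 − 34 = 167; no audit gives 140 − 12 = 128. No deviation. ✓
  Unconnected: no audit gives 140 − 14 = 126; audit gives 201 − 53 = 148. Would deviate. ✗
Try well-connected → no audit, unconnected → audit:
  If types separate, no audit earns payment 201 and audit earns 140.
  Well-connected: no audit gives 201 − 12 = 189; audit gives 140 − 34 = 106. No deviation. ✓
  Unconnected: audit gives 140 − 53 = 87; no audit gives 201 − 14 = 187. Would deviate. ✗
Neither assignment is incentive-compatible.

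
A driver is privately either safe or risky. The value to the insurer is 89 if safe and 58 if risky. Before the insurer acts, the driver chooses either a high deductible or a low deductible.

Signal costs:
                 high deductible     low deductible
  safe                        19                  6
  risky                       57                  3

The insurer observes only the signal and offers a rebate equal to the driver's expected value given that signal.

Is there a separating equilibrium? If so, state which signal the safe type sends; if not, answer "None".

Try safe → high deductible, risky → low deductible:
  If types separate, high deductible earns payment 89 and low deductible earns 58.
  Safe: high deductible gives 89 − 19 = 70; low deductible gives 58 − 6 = 52. No deviation. ✓
  Risky: low deductible gives 58 − 3 = 55; high deductible gives 89 − 57 = 32. No deviation. ✓
Both hold — the safe type sends high deductible.

high deductible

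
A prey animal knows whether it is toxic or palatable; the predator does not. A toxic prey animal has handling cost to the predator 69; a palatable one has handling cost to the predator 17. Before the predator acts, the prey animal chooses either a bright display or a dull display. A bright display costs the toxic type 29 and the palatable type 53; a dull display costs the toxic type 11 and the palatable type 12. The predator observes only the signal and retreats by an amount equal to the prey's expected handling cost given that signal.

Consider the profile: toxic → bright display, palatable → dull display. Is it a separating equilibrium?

No

If types separate, bright display earns payment 69 and dull display earns 17.
Toxic: bright display gives 69 − 29 = 40; dull display gives 17 − 11 = 6. No deviation. ✓
Palatable: dull display gives 17 − 12 = 5; bright display gives 69 − 53 = 16. Would deviate. ✗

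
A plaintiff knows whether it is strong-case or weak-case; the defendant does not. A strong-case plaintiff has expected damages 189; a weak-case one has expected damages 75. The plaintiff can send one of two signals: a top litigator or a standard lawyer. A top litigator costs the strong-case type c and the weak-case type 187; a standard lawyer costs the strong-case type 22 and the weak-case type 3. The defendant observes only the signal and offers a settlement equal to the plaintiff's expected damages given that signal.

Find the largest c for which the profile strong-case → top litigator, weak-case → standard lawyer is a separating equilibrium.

Under separation: top litigator → strong-case (pays 189); standard lawyer → weak-case (pays 75).
Weak-case: 75 − 3 = 72 ≥ 189 − 187 = 2. Holds regardless of c. ✓
Strong-case: 189 − c ≥ 75 − 22, so c ≤ 189 − 53 = 136.

136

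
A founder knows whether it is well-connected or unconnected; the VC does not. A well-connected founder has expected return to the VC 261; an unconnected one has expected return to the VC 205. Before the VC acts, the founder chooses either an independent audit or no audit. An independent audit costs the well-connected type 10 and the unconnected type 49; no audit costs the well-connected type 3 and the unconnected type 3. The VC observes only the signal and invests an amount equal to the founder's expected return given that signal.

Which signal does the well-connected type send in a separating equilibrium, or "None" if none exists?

Try well-connected → audit, unconnected → no audit:
  If types separate, audit earns payment 261 and no audit earns 205.
  Well-connected: audit gives 261 − 10 = 251; no audit gives 205 − 3 = 202. No deviation. ✓
  Unconnected: no audit gives 205 − 3 = 202; audit gives 261 − 49 = 212. Would deviate. ✗
Try well-connected → no audit, unconnected → audit:
  If types separate, no audit earns payment 261 and audit earns 205.
  Well-connected: no audit gives 261 − 3 = 258; audit gives 205 − 10 = 195. No deviation. ✓
  Unconnected: audit gives 205 − 49 = 156; no audit gives 261 − 3 = 258. Would deviate. ✗
Neither assignment is incentive-compatible.

None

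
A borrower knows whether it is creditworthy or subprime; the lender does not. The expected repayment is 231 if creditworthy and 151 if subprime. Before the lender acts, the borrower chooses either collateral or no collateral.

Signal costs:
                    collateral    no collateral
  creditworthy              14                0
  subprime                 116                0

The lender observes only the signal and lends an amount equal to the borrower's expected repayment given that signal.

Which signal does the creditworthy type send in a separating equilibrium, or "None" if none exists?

Try creditworthy → collateral, subprime → no collateral:
  If types separate, collateral earns payment 231 and no collateral earns 151.
  Creditworthy: collateral gives 231 − 14 = 217; no collateral gives 151 − 0 = 151. No deviation. ✓
  Subprime: no collateral gives 151 − 0 = 151; collateral gives 231 − 116 = 115. No deviation. ✓
Both hold — the creditworthy type sends collateral.

collateral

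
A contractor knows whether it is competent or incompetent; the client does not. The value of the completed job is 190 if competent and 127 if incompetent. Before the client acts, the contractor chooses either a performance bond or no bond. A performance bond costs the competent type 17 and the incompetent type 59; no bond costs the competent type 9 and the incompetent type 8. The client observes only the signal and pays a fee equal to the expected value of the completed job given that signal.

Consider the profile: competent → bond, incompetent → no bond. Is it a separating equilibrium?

Under separation the client infers type exactly: bond → competent (pays 190), no bond → incompetent (pays 127).
Competent: bond gives 190 − 17 = 173; no bond gives 127 − 9 = 118. No deviation. ✓
Incompetent: no bond gives 127 − 8 = 119; bond gives 190 − 59 = 131. Would deviate. ✗

No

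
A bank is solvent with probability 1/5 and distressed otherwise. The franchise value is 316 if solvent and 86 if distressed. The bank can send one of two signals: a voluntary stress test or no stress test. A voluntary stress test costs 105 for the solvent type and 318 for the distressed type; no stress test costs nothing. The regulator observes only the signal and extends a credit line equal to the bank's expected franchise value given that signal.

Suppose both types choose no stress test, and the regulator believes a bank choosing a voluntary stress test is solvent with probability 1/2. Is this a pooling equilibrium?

At the pooled signal (no stress test) the regulator holds the prior 1/5 and pays 1/5·316 + 4/5·86 = 132. Off-path (stress test) belief 1/2 gives 1/2·316 + 1/2·86 = 201.
Solvent: no stress test gives 132 − 0 = 132; stress test gives 201 − 105 = 96. Stays. ✓
Distressed: no stress test gives 132 − 0 = 132; stress test gives 201 − 318 = -117. Stays. ✓

Yes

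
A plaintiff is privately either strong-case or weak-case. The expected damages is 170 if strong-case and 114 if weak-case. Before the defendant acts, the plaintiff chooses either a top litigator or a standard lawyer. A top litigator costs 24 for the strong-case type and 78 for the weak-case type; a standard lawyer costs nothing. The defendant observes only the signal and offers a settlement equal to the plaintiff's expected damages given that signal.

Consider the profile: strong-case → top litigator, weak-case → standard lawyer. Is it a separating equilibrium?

Yes

If types separate, top litigator earns payment 170 and standard lawyer earns 114.
Strong-case: top litigator gives 170 − 24 = 146; standard lawyer gives 114 − 0 = 114. No deviation. ✓
Weak-case: standard lawyer gives 114 − 0 = 114; top litigator gives 170 − 78 = 92. No deviation. ✓
Neither type gains from mimicking the other.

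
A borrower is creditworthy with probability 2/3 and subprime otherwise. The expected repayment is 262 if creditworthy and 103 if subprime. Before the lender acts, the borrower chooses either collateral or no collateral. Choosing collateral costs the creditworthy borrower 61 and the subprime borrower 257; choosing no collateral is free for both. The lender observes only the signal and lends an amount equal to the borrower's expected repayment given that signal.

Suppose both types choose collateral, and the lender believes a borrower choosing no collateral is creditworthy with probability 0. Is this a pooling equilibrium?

No

On the equilibrium path (collateral) the lender holds the prior 2/3 and pays 2/3·262 + 1/3·103 = 209. Off-path (no collateral) belief 0 gives 0·262 + 1·103 = 103.
Creditworthy: collateral gives 209 − 61 = 148; no collateral gives 103 − 0 = 103. Stays. ✓
Subprime: collateral gives 209 − 257 = -48; no collateral gives 103 − 0 = 103. Deviates. ✗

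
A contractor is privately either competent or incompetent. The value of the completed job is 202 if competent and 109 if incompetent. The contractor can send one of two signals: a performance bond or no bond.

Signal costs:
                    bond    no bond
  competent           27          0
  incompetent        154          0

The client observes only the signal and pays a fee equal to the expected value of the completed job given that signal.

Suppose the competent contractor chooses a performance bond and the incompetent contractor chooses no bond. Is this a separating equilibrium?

Yes

If types separate, bond earns payment 202 and no bond earns 109.
Competent: bond gives 202 − 27 = 175; no bond gives 109 − 0 = 109. No deviation. ✓
Incompetent: no bond gives 109 − 0 = 109; bond gives 202 − 154 = 48. No deviation. ✓
Neither type gains from mimicking the other.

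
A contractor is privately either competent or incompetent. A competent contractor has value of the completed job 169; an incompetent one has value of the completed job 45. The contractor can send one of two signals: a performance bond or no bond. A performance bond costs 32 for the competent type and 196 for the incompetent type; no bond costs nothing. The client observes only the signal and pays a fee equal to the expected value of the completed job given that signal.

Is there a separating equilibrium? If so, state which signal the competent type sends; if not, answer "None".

Try competent → bond, incompetent → no bond:
  Under separation the client infers type exactly: bond → competent (pays 169), no bond → incompetent (pays 45).
  Competent: bond gives 169 − 32 = 137; no bond gives 45 − 0 = 45. No deviation. ✓
  Incompetent: no bond gives 45 − 0 = 45; bond gives 169 − 196 = -27. No deviation. ✓
Both hold — the competent type sends bond.

bond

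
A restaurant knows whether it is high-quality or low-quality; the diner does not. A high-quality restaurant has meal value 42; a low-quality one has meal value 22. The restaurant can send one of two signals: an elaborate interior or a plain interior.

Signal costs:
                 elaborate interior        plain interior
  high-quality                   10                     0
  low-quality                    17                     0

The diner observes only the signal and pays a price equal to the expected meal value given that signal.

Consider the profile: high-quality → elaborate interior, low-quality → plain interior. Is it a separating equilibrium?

Under separation the diner infers type exactly: elaborate interior → high-quality (pays 42), plain interior → low-quality (pays 22).
High-quality: elaborate interior gives 42 − 10 = 32; plain interior gives 22 − 0 = 22. No deviation. ✓
Low-quality: plain interior gives 22 − 0 = 22; elaborate interior gives 42 − 17 = 25. Would deviate. ✗

No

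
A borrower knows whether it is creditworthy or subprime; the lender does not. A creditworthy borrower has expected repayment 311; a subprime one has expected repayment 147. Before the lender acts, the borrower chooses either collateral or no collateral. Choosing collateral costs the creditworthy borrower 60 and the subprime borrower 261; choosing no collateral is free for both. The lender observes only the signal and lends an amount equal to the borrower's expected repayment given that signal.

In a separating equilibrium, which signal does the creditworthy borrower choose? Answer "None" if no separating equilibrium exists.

collateral

Try creditworthy → collateral, subprime → no collateral:
  Under separation the lender infers type exactly: collateral → creditworthy (pays 311), no collateral → subprime (pays 147).
  Creditworthy: collateral gives 311 − 60 = 251; no collateral gives 147 − 0 = 147. No deviation. ✓
  Subprime: no collateral gives 147 − 0 = 147; collateral gives 311 − 261 = 50. No deviation. ✓
Both hold — the creditworthy type sends collateral.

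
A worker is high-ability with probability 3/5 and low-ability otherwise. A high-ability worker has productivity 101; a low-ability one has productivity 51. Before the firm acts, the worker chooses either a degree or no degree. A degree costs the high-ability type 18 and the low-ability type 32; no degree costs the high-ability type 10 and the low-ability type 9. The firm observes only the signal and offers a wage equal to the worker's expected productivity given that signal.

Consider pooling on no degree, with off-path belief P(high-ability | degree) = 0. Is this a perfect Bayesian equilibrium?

On the equilibrium path (no degree) the firm holds the prior 3/5 and pays 3/5·101 + 2/5·51 = 81. Off-path (degree) belief 0 gives 0·101 + 1·51 = 51.
High-ability: no degree gives 81 − 10 = 71; degree gives 51 − 18 = 33. Stays. ✓
Low-ability: no degree gives 81 − 9 = 72; degree gives 51 − 32 = 19. Stays. ✓
Beliefs are Bayes-consistent on-path and both types best-respond.

Yes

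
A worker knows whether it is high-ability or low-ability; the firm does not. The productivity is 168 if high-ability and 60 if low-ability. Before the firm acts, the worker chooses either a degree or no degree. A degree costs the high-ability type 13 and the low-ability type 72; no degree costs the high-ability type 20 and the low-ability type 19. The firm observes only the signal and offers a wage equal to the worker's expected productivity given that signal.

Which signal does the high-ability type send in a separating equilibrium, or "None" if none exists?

None

Try high-ability → degree, low-ability → no degree:
  If types separate, degree earns payment 168 and no degree earns 60.
  High-ability: degree gives 168 − 13 = 155; no degree gives 60 − 20 = 40. No deviation. ✓
  Low-ability: no degree gives 60 − 19 = 41; degree gives 168 − 72 = 96. Would deviate. ✗
Try high-ability → no degree, low-ability → degree:
  If types separate, no degree earns payment 168 and degree earns 60.
  High-ability: no degree gives 168 − 20 = 148; degree gives 60 − 13 = 47. No deviation. ✓
  Low-ability: degree gives 60 − 72 = -12; no degree gives 168 − 19 = 149. Would deviate. ✗
Neither assignment is incentive-compatible.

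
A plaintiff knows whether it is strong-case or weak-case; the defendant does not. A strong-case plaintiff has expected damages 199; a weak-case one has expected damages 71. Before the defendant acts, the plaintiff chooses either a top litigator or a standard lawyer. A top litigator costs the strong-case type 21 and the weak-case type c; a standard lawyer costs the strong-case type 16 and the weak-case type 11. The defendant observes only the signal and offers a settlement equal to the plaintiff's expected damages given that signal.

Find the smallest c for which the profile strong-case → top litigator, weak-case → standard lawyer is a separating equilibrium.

Under separation: top litigator → strong-case (pays 199); standard lawyer → weak-case (pays 71).
Strong-case: 199 − 21 = 178 ≥ 71 − 16 = 55. Holds regardless of c. ✓
Weak-case: 71 − 11 ≥ 199 − c, so c ≥ 199 − 60 = 139.

139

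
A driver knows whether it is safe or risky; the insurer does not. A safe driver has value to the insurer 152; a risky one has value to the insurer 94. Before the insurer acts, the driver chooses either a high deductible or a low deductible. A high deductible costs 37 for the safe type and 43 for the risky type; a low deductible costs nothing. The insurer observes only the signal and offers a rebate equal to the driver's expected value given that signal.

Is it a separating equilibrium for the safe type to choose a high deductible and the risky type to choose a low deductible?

Under separation the insurer infers type exactly: high deductible → safe (pays 152), low deductible → risky (pays 94).
Safe: high deductible gives 152 − 37 = 115; low deductible gives 94 − 0 = 94. No deviation. ✓
Risky: low deductible gives 94 − 0 = 94; high deductible gives 152 − 43 = 109. Would deviate. ✗

No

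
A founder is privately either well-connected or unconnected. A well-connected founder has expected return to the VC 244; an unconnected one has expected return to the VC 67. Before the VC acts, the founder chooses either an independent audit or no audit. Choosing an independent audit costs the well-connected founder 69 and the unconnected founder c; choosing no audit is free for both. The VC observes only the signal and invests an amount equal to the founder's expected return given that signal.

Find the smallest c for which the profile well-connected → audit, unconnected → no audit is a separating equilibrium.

177

Under separation: audit → well-connected (pays 244); no audit → unconnected (pays 67).
Well-connected: 244 − 69 = 175 ≥ 67 − 0 = 67. Holds regardless of c. ✓
Unconnected: 67 − 0 ≥ 244 − c, so c ≥ 244 − 67 = 177.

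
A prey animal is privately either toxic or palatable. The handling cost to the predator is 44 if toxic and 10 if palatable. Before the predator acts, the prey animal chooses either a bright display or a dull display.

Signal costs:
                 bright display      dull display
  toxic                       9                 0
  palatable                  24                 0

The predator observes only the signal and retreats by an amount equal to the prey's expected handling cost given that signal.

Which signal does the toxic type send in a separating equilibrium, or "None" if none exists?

Try toxic → bright display, palatable → dull display:
  If types separate, bright display earns payment 44 and dull display earns 10.
  Toxic: bright display gives 44 − 9 = 35; dull display gives 10 − 0 = 10. No deviation. ✓
  Palatable: dull display gives 10 − 0 = 10; bright display gives 44 − 24 = 20. Would deviate. ✗
Try toxic → dull display, palatable → bright display:
  If types separate, dull display earns payment 44 and bright display earns 10.
  Toxic: dull display gives 44 − 0 = 44; bright display gives 10 − 9 = 1. No deviation. ✓
  Palatable: bright display gives 10 − 24 = -14; dull display gives 44 − 0 = 44. Would deviate. ✗
Neither assignment is incentive-compatible.

None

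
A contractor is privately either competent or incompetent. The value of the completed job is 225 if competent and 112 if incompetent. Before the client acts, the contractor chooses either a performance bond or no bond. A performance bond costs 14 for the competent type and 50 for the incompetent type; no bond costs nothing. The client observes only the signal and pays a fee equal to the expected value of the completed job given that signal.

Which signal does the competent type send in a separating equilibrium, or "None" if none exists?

Try competent → bond, incompetent → no bond:
  Under separation the client infers type exactly: bond → competent (pays 225), no bond → incompetent (pays 112).
  Competent: bond gives 225 − 14 = 211; no bond gives 112 − 0 = 112. No deviation. ✓
  Incompetent: no bond gives 112 − 0 = 112; bond gives 225 − 50 = 175. Would deviate. ✗
Try competent → no bond, incompetent → bond:
  Under separation the client infers type exactly: no bond → competent (pays 225), bond → incompetent (pays 112).
  Competent: no bond gives 225 − 0 = 225; bond gives 112 − 14 = 98. No deviation. ✓
  Incompetent: bond gives 112 − 50 = 62; no bond gives 225 − 0 = 225. Would deviate. ✗
Neither assignment is incentive-compatible.

None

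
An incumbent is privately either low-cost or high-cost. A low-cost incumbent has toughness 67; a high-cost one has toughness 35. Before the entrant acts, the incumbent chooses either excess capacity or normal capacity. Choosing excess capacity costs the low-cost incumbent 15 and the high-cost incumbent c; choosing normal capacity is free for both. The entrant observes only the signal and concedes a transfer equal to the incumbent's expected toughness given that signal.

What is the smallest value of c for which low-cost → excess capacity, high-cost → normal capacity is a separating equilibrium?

32

Under separation: excess capacity → low-cost (pays 67); normal capacity → high-cost (pays 35).
Low-cost: 67 − 15 = 52 ≥ 35 − 0 = 35. Holds regardless of c. ✓
High-cost: 35 − 0 ≥ 67 − c, so c ≥ 67 − 35 = 32.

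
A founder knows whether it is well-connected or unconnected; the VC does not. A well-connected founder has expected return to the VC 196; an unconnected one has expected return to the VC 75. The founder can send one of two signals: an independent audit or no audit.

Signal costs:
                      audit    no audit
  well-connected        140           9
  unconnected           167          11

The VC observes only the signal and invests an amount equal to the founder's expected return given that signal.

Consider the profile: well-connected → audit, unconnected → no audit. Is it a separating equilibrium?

No

If types separate, audit earns payment 196 and no audit earns 75.
Well-connected: audit gives 196 − 140 = 56; no audit gives 75 − 9 = 66. Would deviate. ✗
Unconnected: no audit gives 75 − 11 = 64; audit gives 196 − 167 = 29. No deviation. ✓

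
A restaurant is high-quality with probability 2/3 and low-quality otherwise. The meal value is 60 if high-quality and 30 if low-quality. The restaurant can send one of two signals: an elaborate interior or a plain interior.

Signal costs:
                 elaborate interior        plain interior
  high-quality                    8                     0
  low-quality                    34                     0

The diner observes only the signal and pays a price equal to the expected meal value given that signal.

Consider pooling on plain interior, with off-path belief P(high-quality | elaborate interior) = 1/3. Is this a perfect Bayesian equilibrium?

At the pooled signal (plain interior) the diner holds the prior 2/3 and pays 2/3·60 + 1/3·30 = 50. Off-path (elaborate interior) belief 1/3 gives 1/3·60 + 2/3·30 = 40.
High-quality: plain interior gives 50 − 0 = 50; elaborate interior gives 40 − 8 = 32. Stays. ✓
Low-quality: plain interior gives 50 − 0 = 50; elaborate interior gives 40 − 34 = 6. Stays. ✓

Yes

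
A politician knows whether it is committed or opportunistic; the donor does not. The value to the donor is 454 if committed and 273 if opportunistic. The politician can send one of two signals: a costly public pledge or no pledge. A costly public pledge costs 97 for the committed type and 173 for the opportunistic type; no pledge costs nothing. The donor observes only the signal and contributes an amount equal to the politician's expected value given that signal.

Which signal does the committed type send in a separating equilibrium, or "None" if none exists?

None

Try committed → pledge, opportunistic → no pledge:
  Under separation the donor infers type exactly: pledge → committed (pays 454), no pledge → opportunistic (pays 273).
  Committed: pledge gives 454 − 97 = 357; no pledge gives 273 − 0 = 273. No deviation. ✓
  Opportunistic: no pledge gives 273 − 0 = 273; pledge gives 454 − 173 = 281. Would deviate. ✗
Try committed → no pledge, opportunistic → pledge:
  Under separation the donor infers type exactly: no pledge → committed (pays 454), pledge → opportunistic (pays 273).
  Committed: no pledge gives 454 − 0 = 454; pledge gives 273 − 97 = 176. No deviation. ✓
  Opportunistic: pledge gives 273 − 173 = 100; no pledge gives 454 − 0 = 454. Would deviate. ✗
Neither assignment is incentive-compatible.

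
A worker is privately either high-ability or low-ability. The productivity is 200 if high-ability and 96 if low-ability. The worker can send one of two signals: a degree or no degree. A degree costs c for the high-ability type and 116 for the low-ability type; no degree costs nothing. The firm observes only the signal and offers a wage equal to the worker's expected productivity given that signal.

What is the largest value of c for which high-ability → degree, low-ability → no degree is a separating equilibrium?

Under separation: degree → high-ability (pays 200); no degree → low-ability (pays 96).
Low-ability: 96 − 0 = 96 ≥ 200 − 116 = 84. Holds regardless of c. ✓
High-ability: 200 − c ≥ 96 − 0, so c ≤ 200 − 96 = 104.

104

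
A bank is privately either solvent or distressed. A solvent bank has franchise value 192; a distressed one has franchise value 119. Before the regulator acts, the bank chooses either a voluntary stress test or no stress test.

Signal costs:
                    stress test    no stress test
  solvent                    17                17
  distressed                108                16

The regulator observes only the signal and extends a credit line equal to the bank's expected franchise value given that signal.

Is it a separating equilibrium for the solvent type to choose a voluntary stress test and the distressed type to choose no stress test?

Under separation the regulator infers type exactly: stress test → solvent (pays 192), no stress test → distressed (pays 119).
Solvent: stress test gives 192 − 17 = 175; no stress test gives 119 − 17 = 102. No deviation. ✓
Distressed: no stress test gives 119 − 16 = 103; stress test gives 192 − 108 = 84. No deviation. ✓
Neither type gains from mimicking the other.

Yes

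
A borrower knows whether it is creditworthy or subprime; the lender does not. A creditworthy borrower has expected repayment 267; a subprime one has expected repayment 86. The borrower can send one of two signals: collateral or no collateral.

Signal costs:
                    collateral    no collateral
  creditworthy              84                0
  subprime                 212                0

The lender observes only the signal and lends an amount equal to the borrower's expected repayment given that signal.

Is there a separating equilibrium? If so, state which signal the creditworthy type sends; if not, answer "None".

collateral

Try creditworthy → collateral, subprime → no collateral:
  If types separate, collateral earns payment 267 and no collateral earns 86.
  Creditworthy: collateral gives 267 − 84 = 183; no collateral gives 86 − 0 = 86. No deviation. ✓
  Subprime: no collateral gives 86 − 0 = 86; collateral gives 267 − 212 = 55. No deviation. ✓
Both hold — the creditworthy type sends collateral.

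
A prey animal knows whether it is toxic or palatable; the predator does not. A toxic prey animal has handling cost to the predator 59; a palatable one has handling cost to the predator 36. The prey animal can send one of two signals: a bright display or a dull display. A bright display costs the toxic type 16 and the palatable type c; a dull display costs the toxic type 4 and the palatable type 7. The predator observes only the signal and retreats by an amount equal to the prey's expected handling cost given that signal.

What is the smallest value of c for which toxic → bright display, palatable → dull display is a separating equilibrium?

Under separation: bright display → toxic (pays 59); dull display → palatable (pays 36).
Toxic: 59 − 16 = 43 ≥ 36 − 4 = 32. Holds regardless of c. ✓
Palatable: 36 − 7 ≥ 59 − c, so c ≥ 59 − 29 = 30.

30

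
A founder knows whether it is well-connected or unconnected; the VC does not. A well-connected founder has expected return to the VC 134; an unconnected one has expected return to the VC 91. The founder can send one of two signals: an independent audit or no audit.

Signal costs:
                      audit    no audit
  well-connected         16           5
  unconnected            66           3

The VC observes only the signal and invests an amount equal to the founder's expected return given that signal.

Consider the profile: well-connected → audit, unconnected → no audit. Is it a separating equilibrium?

Yes

Under separation the VC infers type exactly: audit → well-connected (pays 134), no audit → unconnected (pays 91).
Well-connected: audit gives 134 − 16 = 118; no audit gives 91 − 5 = 86. No deviation. ✓
Unconnected: no audit gives 91 − 3 = 88; audit gives 134 − 66 = 68. No deviation. ✓
Both incentive constraints hold.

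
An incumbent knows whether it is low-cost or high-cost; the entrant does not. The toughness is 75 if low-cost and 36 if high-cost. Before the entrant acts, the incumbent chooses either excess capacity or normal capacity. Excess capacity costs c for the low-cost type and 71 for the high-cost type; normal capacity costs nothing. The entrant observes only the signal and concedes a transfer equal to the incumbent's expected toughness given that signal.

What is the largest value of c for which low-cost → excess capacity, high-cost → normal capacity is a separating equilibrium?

39

Under separation: excess capacity → low-cost (pays 75); normal capacity → high-cost (pays 36).
High-cost: 36 − 0 = 36 ≥ 75 − 71 = 4. Holds regardless of c. ✓
Low-cost: 75 − c ≥ 36 − 0, so c ≤ 75 − 36 = 39.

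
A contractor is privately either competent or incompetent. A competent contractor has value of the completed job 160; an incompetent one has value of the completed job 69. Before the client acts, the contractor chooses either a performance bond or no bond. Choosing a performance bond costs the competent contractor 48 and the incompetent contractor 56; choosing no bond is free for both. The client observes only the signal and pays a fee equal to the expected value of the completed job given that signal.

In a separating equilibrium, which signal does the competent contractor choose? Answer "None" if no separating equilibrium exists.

Try competent → bond, incompetent → no bond:
  If types separate, bond earns payment 160 and no bond earns 69.
  Competent: bond gives 160 − 48 = 112; no bond gives 69 − 0 = 69. No deviation. ✓
  Incompetent: no bond gives 69 − 0 = 69; bond gives 160 − 56 = 104. Would deviate. ✗
Try competent → no bond, incompetent → bond:
  If types separate, no bond earns payment 160 and bond earns 69.
  Competent: no bond gives 160 − 0 = 160; bond gives 69 − 48 = 21. No deviation. ✓
  Incompetent: bond gives 69 − 56 = 13; no bond gives 160 − 0 = 160. Would deviate. ✗
Neither assignment is incentive-compatible.

None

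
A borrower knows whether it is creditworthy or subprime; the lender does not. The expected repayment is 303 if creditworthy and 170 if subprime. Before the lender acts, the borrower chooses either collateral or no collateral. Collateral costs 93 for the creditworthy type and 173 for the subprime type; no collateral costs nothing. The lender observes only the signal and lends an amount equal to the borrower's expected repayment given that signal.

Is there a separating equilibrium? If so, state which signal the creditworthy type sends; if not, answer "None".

Try creditworthy → collateral, subprime → no collateral:
  If types separate, collateral earns payment 303 and no collateral earns 170.
  Creditworthy: collateral gives 303 − 93 = 210; no collateral gives 170 − 0 = 170. No deviation. ✓
  Subprime: no collateral gives 170 − 0 = 170; collateral gives 303 − 173 = 130. No deviation. ✓
Both hold — the creditworthy type sends collateral.

collateral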